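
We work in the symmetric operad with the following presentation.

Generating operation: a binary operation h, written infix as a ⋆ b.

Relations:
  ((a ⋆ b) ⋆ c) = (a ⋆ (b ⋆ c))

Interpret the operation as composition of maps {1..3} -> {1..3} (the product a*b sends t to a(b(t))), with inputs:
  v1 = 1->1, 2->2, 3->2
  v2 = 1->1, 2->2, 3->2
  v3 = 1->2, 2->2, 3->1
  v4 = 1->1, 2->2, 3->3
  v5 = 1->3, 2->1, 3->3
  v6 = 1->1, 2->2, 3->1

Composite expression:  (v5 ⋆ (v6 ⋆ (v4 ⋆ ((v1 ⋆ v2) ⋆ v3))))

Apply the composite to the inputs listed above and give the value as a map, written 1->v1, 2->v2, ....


1->1, 2->1, 3->3

(v1 ⋆ v2) = 1->1, 2->2, 3->2
((v1 ⋆ v2) ⋆ v3) = 1->2, 2->2, 3->1
(v4 ⋆ ((v1 ⋆ v2) ⋆ v3)) = 1->2, 2->2, 3->1
(v6 ⋆ (v4 ⋆ ((v1 ⋆ v2) ⋆ v3))) = 1->2, 2->2, 3->1
(v5 ⋆ (v6 ⋆ (v4 ⋆ ((v1 ⋆ v2) ⋆ v3)))) = 1->1, 2->1, 3->3


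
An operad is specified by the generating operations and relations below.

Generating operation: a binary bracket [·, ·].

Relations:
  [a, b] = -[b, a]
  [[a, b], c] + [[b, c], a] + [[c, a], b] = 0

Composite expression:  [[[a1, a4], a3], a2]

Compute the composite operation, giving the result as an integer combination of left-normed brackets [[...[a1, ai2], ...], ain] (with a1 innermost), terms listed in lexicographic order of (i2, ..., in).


[[[a1, a4], a3], a2]


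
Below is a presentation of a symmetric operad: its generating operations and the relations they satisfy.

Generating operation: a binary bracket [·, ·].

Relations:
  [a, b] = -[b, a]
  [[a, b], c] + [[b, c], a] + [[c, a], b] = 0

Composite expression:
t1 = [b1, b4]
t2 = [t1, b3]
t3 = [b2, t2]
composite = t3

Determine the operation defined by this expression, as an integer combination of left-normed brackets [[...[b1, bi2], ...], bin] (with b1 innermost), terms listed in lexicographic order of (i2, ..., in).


A multilinear Lie element is pinned by b1-initial words (b1 innermost).
Composite bracket: [b2, [[b1, b4], b3]]
Expanding via [a, b] = ab - ba: 8 signed words (2^3 = 8).
Coefficients come from the b1-initial words:
  b1b4b3b2 appears with sign -1, giving the term -[[[b1, b4], b3], b2]

-[[[b1, b4], b3], b2]


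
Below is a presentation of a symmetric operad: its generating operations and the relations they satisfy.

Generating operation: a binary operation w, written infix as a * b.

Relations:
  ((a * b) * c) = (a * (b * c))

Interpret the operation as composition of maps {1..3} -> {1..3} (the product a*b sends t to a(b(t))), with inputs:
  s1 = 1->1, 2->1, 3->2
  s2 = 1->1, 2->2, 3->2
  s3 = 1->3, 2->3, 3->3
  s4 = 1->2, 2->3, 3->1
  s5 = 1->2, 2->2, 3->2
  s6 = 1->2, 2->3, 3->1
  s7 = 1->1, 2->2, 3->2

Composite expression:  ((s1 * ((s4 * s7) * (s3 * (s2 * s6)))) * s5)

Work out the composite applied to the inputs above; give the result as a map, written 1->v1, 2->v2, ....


1->2, 2->2, 3->2

(s4 * s7) = 1->2, 2->3, 3->3
(s2 * s6) = 1->2, 2->2, 3->1
(s3 * (s2 * s6)) = 1->3, 2->3, 3->3
((s4 * s7) * (s3 * (s2 * s6))) = 1->3, 2->3, 3->3
(s1 * ((s4 * s7) * (s3 * (s2 * s6)))) = 1->2, 2->2, 3->2
((s1 * ((s4 * s7) * (s3 * (s2 * s6)))) * s5) = 1->2, 2->2, 3->2


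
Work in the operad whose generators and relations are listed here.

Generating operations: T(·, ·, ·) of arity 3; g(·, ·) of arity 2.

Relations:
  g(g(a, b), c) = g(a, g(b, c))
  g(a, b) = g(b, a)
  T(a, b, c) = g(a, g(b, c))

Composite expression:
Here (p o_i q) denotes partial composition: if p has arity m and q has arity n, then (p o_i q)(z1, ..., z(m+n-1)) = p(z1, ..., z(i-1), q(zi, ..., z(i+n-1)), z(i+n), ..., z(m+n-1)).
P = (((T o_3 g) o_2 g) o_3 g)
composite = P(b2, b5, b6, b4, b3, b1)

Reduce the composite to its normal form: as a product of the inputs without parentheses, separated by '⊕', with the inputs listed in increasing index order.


b1 ⊕ b2 ⊕ b3 ⊕ b4 ⊕ b5 ⊕ b6

With T associative and commutative, the b-input set is all that matters.
g(b6, b4) unparenthesizes to b6 ⊕ b4
g(b5, g(b6, b4)) unparenthesizes to b5 ⊕ b6 ⊕ b4
g(b3, b1) unparenthesizes to b3 ⊕ b1
T(b2, g(b5, g(b6, b4)), g(b3, b1)) unparenthesizes to b2 ⊕ b5 ⊕ b6 ⊕ b4 ⊕ b3 ⊕ b1
commutativity sorts the factors: b1 ⊕ b2 ⊕ b3 ⊕ b4 ⊕ b5 ⊕ b6


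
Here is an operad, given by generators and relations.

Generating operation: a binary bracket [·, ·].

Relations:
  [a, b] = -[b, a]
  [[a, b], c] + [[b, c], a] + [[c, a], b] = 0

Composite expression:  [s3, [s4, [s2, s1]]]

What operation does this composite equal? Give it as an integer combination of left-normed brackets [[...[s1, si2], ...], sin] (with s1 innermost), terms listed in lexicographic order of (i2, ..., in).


-[[[s1, s2], s4], s3]


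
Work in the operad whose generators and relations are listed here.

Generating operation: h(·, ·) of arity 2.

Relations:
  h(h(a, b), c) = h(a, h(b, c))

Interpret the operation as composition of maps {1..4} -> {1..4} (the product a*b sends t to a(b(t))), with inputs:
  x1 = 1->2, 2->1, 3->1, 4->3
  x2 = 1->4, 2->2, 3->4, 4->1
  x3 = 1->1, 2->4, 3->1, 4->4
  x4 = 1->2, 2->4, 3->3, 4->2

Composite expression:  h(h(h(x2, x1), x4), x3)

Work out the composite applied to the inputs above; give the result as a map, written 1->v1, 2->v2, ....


h(x2, x1) = 1->2, 2->4, 3->4, 4->4
h(h(x2, x1), x4) = 1->4, 2->4, 3->4, 4->4
h(h(h(x2, x1), x4), x3) = 1->4, 2->4, 3->4, 4->4

1->4, 2->4, 3->4, 4->4


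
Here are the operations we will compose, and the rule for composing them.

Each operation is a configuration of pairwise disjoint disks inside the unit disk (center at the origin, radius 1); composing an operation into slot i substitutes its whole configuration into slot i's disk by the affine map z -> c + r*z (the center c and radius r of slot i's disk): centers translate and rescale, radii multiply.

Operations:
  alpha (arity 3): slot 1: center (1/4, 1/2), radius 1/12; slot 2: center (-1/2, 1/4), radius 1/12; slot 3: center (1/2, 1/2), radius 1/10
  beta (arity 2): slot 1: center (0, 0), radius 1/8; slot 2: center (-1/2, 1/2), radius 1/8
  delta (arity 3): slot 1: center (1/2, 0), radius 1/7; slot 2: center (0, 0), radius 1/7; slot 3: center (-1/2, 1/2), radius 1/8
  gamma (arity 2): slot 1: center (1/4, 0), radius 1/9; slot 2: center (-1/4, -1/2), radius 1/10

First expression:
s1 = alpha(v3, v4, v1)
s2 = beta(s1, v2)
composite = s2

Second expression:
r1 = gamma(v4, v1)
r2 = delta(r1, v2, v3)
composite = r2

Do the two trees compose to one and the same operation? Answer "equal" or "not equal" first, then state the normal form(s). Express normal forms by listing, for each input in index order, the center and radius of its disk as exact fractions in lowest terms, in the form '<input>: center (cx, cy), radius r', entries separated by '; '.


not equal — first v1: center (1/16, 1/16), radius 1/80; v2: center (-1/2, 1/2), radius 1/8; v3: center (1/32, 1/16), radius 1/96; v4: center (-1/16, 1/32), radius 1/96, second v1: center (13/28, -1/14), radius 1/70; v2: center (0, 0), radius 1/7; v3: center (-1/2, 1/2), radius 1/8; v4: center (15/28, 0), radius 1/63

Normal form of the first expression: v1: center (1/16, 1/16), radius 1/80; v2: center (-1/2, 1/2), radius 1/8; v3: center (1/32, 1/16), radius 1/96; v4: center (-1/16, 1/32), radius 1/96
Normal form of the second expression: v1: center (13/28, -1/14), radius 1/70; v2: center (0, 0), radius 1/7; v3: center (-1/2, 1/2), radius 1/8; v4: center (15/28, 0), radius 1/63
Different reductions; not equal.


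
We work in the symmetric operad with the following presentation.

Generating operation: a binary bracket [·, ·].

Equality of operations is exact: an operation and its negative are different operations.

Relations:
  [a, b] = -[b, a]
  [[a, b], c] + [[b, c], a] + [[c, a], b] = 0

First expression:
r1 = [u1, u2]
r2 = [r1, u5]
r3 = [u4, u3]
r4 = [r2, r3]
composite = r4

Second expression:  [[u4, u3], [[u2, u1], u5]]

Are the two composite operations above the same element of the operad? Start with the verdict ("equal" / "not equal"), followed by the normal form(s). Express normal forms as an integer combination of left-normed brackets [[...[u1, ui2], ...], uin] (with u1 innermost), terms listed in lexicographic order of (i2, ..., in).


Normal form of the first expression: -[[[[u1, u2], u5], u3], u4] + [[[[u1, u2], u5], u4], u3]
Normal form of the second expression: -[[[[u1, u2], u5], u3], u4] + [[[[u1, u2], u5], u4], u3]
The normal forms match — equal.

equal; the common form is -[[[[u1, u2], u5], u3], u4] + [[[[u1, u2], u5], u4], u3]


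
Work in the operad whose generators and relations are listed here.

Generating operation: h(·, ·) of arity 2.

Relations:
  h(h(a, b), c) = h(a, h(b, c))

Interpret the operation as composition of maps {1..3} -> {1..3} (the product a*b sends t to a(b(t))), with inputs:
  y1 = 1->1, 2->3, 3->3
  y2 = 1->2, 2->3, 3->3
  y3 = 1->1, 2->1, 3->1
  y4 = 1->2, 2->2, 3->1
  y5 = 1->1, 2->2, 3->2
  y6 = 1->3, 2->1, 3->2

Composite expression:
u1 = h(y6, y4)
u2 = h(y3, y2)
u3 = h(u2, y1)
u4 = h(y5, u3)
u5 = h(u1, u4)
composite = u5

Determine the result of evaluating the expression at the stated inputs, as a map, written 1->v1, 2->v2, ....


h(y6, y4) = 1->1, 2->1, 3->3
h(y3, y2) = 1->1, 2->1, 3->1
h(h(y3, y2), y1) = 1->1, 2->1, 3->1
h(y5, h(h(y3, y2), y1)) = 1->1, 2->1, 3->1
h(h(y6, y4), h(y5, h(h(y3, y2), y1))) = 1->1, 2->1, 3->1

1->1, 2->1, 3->1


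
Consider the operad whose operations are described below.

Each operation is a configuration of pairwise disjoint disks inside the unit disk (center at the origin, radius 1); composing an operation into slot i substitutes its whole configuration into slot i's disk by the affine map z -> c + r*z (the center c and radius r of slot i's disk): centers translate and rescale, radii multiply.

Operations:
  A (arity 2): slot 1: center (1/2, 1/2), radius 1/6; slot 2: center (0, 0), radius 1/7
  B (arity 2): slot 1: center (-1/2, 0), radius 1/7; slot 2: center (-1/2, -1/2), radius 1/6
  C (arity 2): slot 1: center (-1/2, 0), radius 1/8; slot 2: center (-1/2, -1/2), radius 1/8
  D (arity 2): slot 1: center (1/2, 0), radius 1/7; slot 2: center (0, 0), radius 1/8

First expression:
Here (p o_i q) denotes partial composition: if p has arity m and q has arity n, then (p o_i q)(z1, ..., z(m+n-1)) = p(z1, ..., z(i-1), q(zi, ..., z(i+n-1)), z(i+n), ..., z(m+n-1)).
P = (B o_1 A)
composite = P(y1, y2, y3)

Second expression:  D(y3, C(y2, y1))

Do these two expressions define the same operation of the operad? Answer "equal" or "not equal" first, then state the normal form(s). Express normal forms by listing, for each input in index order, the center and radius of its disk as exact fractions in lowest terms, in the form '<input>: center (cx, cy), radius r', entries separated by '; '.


not equal: they reduce to y1: center (-3/7, 1/14), radius 1/42; y2: center (-1/2, 0), radius 1/49; y3: center (-1/2, -1/2), radius 1/6 and y1: center (-1/16, -1/16), radius 1/64; y2: center (-1/16, 0), radius 1/64; y3: center (1/2, 0), radius 1/7


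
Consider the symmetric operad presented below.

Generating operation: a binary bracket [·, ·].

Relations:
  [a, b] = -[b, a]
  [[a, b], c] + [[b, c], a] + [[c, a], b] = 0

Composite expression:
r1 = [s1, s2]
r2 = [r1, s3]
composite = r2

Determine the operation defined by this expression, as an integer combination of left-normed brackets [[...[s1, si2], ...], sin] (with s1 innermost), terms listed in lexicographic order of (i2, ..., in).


[[s1, s2], s3]


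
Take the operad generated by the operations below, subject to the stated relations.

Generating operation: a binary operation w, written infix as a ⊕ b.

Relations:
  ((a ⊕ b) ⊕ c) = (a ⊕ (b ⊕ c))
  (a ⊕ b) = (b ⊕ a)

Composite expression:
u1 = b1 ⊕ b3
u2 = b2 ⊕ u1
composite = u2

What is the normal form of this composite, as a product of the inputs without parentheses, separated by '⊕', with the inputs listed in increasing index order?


b1 ⊕ b2 ⊕ b3

Both nesting and order wash out for w; what remains is which b's occur.
(b1 ⊕ b3) reduces to b1 ⊕ b3
(b2 ⊕ (b1 ⊕ b3)) reduces to b2 ⊕ b1 ⊕ b3
putting the inputs in ascending order: b1 ⊕ b2 ⊕ b3


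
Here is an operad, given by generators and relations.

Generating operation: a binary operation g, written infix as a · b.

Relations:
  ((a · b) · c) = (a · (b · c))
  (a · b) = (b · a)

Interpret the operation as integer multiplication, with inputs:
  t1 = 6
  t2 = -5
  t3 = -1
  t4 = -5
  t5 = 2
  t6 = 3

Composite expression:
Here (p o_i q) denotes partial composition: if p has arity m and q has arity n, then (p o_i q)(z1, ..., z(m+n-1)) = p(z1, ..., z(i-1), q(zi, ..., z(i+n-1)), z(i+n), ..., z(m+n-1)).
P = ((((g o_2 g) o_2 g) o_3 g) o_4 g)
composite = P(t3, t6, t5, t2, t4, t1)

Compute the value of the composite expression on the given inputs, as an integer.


(t2 · t4) = 25
(t5 · (t2 · t4)) = 50
(t6 · (t5 · (t2 · t4))) = 150
((t6 · (t5 · (t2 · t4))) · t1) = 900
(t3 · ((t6 · (t5 · (t2 · t4))) · t1)) = -900

-900


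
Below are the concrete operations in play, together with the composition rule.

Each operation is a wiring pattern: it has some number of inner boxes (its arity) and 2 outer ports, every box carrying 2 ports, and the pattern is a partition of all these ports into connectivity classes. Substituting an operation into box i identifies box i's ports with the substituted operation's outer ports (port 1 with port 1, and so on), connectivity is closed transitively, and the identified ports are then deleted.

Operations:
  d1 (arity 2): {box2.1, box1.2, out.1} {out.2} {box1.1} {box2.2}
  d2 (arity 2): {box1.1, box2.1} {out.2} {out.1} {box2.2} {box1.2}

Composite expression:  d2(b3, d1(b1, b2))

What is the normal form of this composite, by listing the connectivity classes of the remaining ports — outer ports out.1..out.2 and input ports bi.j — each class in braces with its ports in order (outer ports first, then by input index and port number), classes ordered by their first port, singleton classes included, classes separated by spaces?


{out.1} {out.2} {b1.1} {b1.2, b2.1, b3.1} {b2.2} {b3.2}


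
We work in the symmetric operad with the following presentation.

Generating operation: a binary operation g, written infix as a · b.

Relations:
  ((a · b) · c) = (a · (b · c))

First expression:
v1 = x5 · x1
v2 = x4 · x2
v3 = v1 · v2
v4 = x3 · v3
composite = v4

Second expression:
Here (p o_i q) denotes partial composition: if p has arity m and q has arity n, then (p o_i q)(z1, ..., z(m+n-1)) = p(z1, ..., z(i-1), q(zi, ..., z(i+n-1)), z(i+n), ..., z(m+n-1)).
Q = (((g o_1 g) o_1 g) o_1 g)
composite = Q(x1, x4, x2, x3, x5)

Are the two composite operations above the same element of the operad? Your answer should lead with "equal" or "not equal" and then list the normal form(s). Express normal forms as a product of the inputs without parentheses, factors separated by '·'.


not equal; the first gives x3 · x5 · x1 · x4 · x2 and the second x1 · x4 · x2 · x3 · x5

Normal form of the first expression: x3 · x5 · x1 · x4 · x2
Normal form of the second expression: x1 · x4 · x2 · x3 · x5
Distinct normal forms: not equal.


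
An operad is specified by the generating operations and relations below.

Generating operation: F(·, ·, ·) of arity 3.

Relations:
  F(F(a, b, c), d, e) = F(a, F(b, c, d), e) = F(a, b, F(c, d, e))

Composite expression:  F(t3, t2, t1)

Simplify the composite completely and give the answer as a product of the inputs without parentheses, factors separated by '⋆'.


t3 ⋆ t2 ⋆ t1

Under associativity of F, the answer is the t's in reading order.
F(t3, t2, t1) linearizes to t3 ⋆ t2 ⋆ t1


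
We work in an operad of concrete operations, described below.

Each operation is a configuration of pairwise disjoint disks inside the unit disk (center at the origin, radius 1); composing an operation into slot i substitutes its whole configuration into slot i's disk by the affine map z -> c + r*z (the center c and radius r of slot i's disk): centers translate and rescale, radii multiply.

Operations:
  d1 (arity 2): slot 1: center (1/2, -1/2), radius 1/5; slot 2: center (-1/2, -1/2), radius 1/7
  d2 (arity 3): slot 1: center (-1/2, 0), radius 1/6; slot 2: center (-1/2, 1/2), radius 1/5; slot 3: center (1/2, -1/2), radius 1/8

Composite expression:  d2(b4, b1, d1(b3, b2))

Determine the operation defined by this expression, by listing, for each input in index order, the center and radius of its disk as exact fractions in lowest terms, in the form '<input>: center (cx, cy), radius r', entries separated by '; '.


Each b-disk chains the slot maps above it in d2; radii multiply.
b4 passes through 1 substitution, ending at center (-1/2, 0), radius 1/6
b1 passes through 1 substitution, ending at center (-1/2, 1/2), radius 1/5
b3 passes through 2 substitutions, ending at center (9/16, -9/16), radius 1/40
b2 passes through 2 substitutions, ending at center (7/16, -9/16), radius 1/56

b1: center (-1/2, 1/2), radius 1/5; b2: center (7/16, -9/16), radius 1/56; b3: center (9/16, -9/16), radius 1/40; b4: center (-1/2, 0), radius 1/6


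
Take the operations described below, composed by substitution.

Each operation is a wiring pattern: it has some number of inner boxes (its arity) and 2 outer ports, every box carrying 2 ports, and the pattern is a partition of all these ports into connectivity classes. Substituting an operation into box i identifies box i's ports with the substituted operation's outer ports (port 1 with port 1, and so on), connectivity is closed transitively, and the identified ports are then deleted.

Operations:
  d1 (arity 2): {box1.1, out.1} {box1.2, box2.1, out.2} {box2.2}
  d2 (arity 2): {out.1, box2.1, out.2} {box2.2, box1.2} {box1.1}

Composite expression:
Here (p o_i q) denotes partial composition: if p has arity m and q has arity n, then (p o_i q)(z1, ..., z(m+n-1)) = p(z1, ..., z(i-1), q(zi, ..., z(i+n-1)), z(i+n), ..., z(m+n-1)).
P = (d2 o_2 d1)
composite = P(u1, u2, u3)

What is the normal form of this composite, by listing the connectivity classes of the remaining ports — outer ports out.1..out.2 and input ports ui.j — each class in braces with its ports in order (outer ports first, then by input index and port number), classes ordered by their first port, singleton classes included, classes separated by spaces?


{out.1, out.2, u2.1} {u1.1} {u1.2, u2.2, u3.1} {u3.2}

Treat the ports identified at d2 as solder joints: merge, then drop.
through d1, on inputs (u2, u3): {out.1, u2.1} {out.2, u2.2, u3.1} {u3.2} (out.j = stage outer ports)
through d2, on inputs (u1, u2, u3): {out.1, out.2, u2.1} {u1.1} {u1.2, u2.2, u3.1} {u3.2} (out.j = stage outer ports)


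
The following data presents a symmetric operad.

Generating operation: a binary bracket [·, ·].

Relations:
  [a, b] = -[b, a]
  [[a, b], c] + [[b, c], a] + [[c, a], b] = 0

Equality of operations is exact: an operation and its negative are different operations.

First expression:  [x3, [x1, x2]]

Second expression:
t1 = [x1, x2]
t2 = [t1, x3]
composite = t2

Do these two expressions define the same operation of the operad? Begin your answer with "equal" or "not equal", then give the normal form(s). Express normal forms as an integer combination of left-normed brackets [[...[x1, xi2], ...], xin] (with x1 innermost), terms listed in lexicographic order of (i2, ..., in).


not equal; first: -[[x1, x2], x3]; second: [[x1, x2], x3]

Normal form of the first expression: -[[x1, x2], x3]
Normal form of the second expression: [[x1, x2], x3]
They disagree, so not equal.


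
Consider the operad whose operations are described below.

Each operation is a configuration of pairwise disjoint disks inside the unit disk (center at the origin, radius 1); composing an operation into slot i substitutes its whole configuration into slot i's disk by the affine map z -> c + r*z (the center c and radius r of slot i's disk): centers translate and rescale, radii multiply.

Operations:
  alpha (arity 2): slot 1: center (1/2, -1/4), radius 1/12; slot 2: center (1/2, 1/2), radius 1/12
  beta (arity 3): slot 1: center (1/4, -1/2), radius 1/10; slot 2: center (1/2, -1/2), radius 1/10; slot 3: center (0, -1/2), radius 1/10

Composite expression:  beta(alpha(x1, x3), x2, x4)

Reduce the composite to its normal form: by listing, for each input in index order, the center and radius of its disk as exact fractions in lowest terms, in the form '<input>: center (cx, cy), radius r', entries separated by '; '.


x1: center (3/10, -21/40), radius 1/120; x2: center (1/2, -1/2), radius 1/10; x3: center (3/10, -9/20), radius 1/120; x4: center (0, -1/2), radius 1/10


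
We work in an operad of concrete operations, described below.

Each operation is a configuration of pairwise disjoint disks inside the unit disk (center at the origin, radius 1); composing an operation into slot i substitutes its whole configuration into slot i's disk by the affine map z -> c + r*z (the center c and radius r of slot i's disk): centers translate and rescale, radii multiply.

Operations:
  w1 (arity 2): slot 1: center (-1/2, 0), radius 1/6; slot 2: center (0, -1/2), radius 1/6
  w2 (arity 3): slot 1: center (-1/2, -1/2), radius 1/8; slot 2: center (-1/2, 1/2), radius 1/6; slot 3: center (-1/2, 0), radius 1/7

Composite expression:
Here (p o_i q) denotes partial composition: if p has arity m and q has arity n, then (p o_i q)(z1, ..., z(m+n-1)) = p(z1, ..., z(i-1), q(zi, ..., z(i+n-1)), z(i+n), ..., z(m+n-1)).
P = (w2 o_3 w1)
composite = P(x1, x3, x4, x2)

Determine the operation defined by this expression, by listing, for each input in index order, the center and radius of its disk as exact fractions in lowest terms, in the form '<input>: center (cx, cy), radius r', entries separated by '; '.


x1: center (-1/2, -1/2), radius 1/8; x2: center (-1/2, -1/14), radius 1/42; x3: center (-1/2, 1/2), radius 1/6; x4: center (-4/7, 0), radius 1/42


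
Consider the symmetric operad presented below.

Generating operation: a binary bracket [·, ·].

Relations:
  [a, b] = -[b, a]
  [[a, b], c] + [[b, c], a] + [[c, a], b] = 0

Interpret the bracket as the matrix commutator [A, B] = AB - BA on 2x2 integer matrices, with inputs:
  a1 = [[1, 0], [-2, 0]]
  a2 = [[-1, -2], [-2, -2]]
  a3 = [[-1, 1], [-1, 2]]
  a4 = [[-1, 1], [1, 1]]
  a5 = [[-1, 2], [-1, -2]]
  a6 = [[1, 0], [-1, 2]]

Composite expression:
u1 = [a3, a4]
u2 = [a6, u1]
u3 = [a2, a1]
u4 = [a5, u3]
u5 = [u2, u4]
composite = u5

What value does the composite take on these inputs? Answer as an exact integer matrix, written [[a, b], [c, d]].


[[6, 24], [-12, -6]]

[a3, a4] = [[2, -1], [5, -2]]
[a6, [a3, a4]] = [[-1, 1], [1, 1]]
[a2, a1] = [[4, 2], [0, -4]]
[a5, [a2, a1]] = [[2, -14], [-8, -2]]
[[a6, [a3, a4]], [a5, [a2, a1]]] = [[6, 24], [-12, -6]]


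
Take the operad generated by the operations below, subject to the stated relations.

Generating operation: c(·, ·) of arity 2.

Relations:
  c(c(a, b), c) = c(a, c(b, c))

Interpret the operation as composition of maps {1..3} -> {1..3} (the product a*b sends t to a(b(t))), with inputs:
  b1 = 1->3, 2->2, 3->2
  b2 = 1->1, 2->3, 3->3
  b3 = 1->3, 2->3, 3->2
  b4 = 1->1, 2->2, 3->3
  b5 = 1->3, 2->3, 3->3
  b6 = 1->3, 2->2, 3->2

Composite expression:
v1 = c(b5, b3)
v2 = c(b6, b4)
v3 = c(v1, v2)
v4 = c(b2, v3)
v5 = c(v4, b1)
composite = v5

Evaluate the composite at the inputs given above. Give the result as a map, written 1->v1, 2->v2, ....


1->3, 2->3, 3->3

c(b5, b3) = 1->3, 2->3, 3->3
c(b6, b4) = 1->3, 2->2, 3->2
c(c(b5, b3), c(b6, b4)) = 1->3, 2->3, 3->3
c(b2, c(c(b5, b3), c(b6, b4))) = 1->3, 2->3, 3->3
c(c(b2, c(c(b5, b3), c(b6, b4))), b1) = 1->3, 2->3, 3->3


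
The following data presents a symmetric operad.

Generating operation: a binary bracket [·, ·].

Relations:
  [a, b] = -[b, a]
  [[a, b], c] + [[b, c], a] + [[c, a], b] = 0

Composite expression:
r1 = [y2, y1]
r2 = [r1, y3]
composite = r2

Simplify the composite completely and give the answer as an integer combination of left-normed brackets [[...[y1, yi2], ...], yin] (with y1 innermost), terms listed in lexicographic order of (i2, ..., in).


-[[y1, y2], y3]

Antisymmetry and Jacobi reduce to y1-anchored left-normed brackets.
Composite bracket: [[y2, y1], y3]
Applying ab - ba throughout gives 4 signed words (2^2 = 4).
Words beginning with y1 determine it all:
  sign of y1y2y3 is -1, so it contributes -[[y1, y2], y3]


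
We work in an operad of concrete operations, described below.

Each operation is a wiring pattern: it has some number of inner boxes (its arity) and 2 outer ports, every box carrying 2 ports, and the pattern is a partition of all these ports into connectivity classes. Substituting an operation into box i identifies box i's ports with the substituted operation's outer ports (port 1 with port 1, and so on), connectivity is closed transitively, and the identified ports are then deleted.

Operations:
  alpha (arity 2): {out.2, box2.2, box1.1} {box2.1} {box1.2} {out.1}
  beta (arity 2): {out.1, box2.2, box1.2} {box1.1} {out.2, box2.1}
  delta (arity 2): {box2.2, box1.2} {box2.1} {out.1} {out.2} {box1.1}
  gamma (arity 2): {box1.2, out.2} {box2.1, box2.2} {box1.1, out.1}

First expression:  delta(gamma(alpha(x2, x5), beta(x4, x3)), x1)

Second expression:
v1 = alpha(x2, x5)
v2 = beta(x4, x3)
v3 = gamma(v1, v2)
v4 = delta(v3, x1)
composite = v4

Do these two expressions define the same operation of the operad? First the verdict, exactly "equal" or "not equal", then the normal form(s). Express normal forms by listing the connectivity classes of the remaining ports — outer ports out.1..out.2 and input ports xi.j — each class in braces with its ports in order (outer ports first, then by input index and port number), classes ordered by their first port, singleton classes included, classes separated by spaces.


The first composite normalizes to {out.1} {out.2} {x1.1} {x1.2, x2.1, x5.2} {x2.2} {x3.1, x3.2, x4.2} {x4.1} {x5.1}
The second composite normalizes to {out.1} {out.2} {x1.1} {x1.2, x2.1, x5.2} {x2.2} {x3.1, x3.2, x4.2} {x4.1} {x5.1}
Identical normal forms: equal.

equal: each reduces to {out.1} {out.2} {x1.1} {x1.2, x2.1, x5.2} {x2.2} {x3.1, x3.2, x4.2} {x4.1} {x5.1}


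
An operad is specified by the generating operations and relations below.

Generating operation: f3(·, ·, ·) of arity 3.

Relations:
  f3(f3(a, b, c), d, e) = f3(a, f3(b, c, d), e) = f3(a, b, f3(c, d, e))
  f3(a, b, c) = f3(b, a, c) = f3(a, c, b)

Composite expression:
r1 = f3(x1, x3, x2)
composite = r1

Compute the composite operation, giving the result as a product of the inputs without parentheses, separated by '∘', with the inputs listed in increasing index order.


Any arrangement under f3 is one operation, so sort the x-inputs.
f3(x1, x3, x2) flattens to x1 ∘ x3 ∘ x2
reordering the factors by index: x1 ∘ x2 ∘ x3

x1 ∘ x2 ∘ x3


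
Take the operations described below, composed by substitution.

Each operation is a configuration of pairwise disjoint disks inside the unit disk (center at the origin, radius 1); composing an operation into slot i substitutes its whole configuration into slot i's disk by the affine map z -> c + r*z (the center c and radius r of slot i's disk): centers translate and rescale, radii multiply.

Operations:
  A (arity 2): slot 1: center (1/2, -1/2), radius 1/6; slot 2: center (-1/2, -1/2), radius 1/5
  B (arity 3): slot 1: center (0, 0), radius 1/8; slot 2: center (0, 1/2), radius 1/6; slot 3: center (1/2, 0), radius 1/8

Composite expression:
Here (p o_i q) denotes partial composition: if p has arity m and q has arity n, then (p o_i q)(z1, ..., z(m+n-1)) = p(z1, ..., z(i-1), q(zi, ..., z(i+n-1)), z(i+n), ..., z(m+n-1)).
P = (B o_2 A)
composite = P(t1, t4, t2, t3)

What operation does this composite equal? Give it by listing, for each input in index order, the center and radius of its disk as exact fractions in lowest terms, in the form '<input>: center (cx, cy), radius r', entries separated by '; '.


t1: center (0, 0), radius 1/8; t2: center (-1/12, 5/12), radius 1/30; t3: center (1/2, 0), radius 1/8; t4: center (1/12, 5/12), radius 1/36

Each t-disk chains the slot maps above it in B; radii multiply.
input t1: composing its 1 substitution step yields center (0, 0), radius 1/8
input t4: composing its 2 substitution steps yields center (1/12, 5/12), radius 1/36
input t2: composing its 2 substitution steps yields center (-1/12, 5/12), radius 1/30
input t3: composing its 1 substitution step yields center (1/2, 0), radius 1/8


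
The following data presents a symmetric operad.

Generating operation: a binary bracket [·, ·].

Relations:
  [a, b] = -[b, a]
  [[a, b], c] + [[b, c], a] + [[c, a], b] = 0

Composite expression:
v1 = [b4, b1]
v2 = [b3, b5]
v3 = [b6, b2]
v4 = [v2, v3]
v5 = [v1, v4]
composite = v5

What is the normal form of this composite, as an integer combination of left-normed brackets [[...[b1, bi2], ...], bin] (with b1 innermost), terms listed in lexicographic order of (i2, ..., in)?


-[[[[[b1, b4], b2], b6], b3], b5] + [[[[[b1, b4], b2], b6], b5], b3] + [[[[[b1, b4], b3], b5], b2], b6] - [[[[[b1, b4], b3], b5], b6], b2] - [[[[[b1, b4], b5], b3], b2], b6] + [[[[[b1, b4], b5], b3], b6], b2] + [[[[[b1, b4], b6], b2], b3], b5] - [[[[[b1, b4], b6], b2], b5], b3]

Skip Jacobi rewriting: expand, keep b1-initial words, read off terms.
Composite bracket: [[b4, b1], [[b3, b5], [b6, b2]]]
Expanding via [a, b] = ab - ba: 32 signed words (2^5 = 32).
Keep just the words that open with b1:
  sign of b1b4b2b6b3b5 is -1, so it contributes -[[[[[b1, b4], b2], b6], b3], b5]
  sign of b1b4b2b6b5b3 is +1, so it contributes +[[[[[b1, b4], b2], b6], b5], b3]
  sign of b1b4b3b5b2b6 is +1, so it contributes +[[[[[b1, b4], b3], b5], b2], b6]
  sign of b1b4b3b5b6b2 is -1, so it contributes -[[[[[b1, b4], b3], b5], b6], b2]
  sign of b1b4b5b3b2b6 is -1, so it contributes -[[[[[b1, b4], b5], b3], b2], b6]
  sign of b1b4b5b3b6b2 is +1, so it contributes +[[[[[b1, b4], b5], b3], b6], b2]
  sign of b1b4b6b2b3b5 is +1, so it contributes +[[[[[b1, b4], b6], b2], b3], b5]
  sign of b1b4b6b2b5b3 is -1, so it contributes -[[[[[b1, b4], b6], b2], b5], b3]


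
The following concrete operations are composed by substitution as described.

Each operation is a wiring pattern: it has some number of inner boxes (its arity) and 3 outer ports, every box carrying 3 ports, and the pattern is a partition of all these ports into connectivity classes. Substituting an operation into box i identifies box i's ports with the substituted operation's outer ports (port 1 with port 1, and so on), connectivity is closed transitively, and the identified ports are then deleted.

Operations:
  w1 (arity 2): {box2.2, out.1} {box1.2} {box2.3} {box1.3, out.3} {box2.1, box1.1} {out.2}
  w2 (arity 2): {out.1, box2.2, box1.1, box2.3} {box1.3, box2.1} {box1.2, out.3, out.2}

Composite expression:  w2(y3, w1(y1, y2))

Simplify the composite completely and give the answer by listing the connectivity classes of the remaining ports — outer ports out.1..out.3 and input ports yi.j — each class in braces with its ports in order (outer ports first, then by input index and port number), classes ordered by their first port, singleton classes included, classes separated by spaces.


Treat the ports identified at w2 as solder joints: merge, then drop.
w1 over (y1, y2) gives {out.1, y2.2} {out.2} {out.3, y1.3} {y1.1, y2.1} {y1.2} {y2.3}, out.j being that stage's outer ports
w2 over (y3, y1, y2) gives {out.1, y1.3, y3.1} {out.2, out.3, y3.2} {y1.1, y2.1} {y1.2} {y2.2, y3.3} {y2.3}, out.j being that stage's outer ports

{out.1, y1.3, y3.1} {out.2, out.3, y3.2} {y1.1, y2.1} {y1.2} {y2.2, y3.3} {y2.3}


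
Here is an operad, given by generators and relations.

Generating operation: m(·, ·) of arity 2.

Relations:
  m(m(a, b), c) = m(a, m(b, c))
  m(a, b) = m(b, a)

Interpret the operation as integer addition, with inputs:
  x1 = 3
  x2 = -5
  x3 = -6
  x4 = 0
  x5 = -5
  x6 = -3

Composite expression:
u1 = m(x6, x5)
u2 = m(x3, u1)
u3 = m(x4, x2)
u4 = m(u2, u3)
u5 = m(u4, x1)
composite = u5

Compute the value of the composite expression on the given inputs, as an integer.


m(x6, x5) = -8
m(x3, m(x6, x5)) = -14
m(x4, x2) = -5
m(m(x3, m(x6, x5)), m(x4, x2)) = -19
m(m(m(x3, m(x6, x5)), m(x4, x2)), x1) = -16

-16


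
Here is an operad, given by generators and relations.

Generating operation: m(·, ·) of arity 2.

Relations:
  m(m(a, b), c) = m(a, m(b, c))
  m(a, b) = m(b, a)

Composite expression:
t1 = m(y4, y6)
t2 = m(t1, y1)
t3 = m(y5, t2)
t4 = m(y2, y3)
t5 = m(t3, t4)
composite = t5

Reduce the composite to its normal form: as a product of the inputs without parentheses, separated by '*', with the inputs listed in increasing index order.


Any arrangement under m is one operation, so sort the y-inputs.
m(y4, y6) flattens to y4 * y6
m(m(y4, y6), y1) flattens to y4 * y6 * y1
m(y5, m(m(y4, y6), y1)) flattens to y5 * y4 * y6 * y1
m(y2, y3) flattens to y2 * y3
m(m(y5, m(m(y4, y6), y1)), m(y2, y3)) flattens to y5 * y4 * y6 * y1 * y2 * y3
reordering the factors by index: y1 * y2 * y3 * y4 * y5 * y6

y1 * y2 * y3 * y4 * y5 * y6


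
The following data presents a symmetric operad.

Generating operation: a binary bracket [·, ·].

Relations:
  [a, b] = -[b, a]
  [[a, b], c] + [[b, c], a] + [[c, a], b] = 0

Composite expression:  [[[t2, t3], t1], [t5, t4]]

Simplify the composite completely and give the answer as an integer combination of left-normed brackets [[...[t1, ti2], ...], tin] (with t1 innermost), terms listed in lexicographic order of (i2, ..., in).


[[[[t1, t2], t3], t4], t5] - [[[[t1, t2], t3], t5], t4] - [[[[t1, t3], t2], t4], t5] + [[[[t1, t3], t2], t5], t4]

Skip Jacobi rewriting: expand, keep t1-initial words, read off terms.
Composite bracket: [[[t2, t3], t1], [t5, t4]]
Expanding via [a, b] = ab - ba: 16 signed words (2^4 = 16).
Words beginning with t1 determine it all:
  word t1t2t3t4t5 has sign +1, contributing +[[[[t1, t2], t3], t4], t5]
  word t1t2t3t5t4 has sign -1, contributing -[[[[t1, t2], t3], t5], t4]
  word t1t3t2t4t5 has sign -1, contributing -[[[[t1, t3], t2], t4], t5]
  word t1t3t2t5t4 has sign +1, contributing +[[[[t1, t3], t2], t5], t4]


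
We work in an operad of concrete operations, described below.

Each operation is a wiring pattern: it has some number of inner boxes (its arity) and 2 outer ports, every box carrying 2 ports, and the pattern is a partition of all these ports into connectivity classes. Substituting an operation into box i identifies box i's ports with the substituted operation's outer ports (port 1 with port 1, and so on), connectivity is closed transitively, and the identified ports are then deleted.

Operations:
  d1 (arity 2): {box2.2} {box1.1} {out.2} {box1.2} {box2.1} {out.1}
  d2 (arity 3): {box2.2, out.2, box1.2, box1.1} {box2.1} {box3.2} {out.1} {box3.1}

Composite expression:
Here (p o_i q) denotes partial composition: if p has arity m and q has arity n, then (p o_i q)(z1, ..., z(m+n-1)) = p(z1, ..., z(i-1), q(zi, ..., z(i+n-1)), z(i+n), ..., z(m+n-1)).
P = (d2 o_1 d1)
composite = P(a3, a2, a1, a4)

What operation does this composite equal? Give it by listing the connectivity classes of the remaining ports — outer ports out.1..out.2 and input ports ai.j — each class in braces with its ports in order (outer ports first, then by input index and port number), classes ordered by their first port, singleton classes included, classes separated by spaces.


{out.1} {out.2, a1.2} {a1.1} {a2.1} {a2.2} {a3.1} {a3.2} {a4.1} {a4.2}

Connectivity passes through glued d2-boundaries; trace each wire chain.
composing d1 on (a3, a2), with out.j its own outer ports: {out.1} {out.2} {a2.1} {a2.2} {a3.1} {a3.2}
composing d2 on (a3, a2, a1, a4), with out.j its own outer ports: {out.1} {out.2, a1.2} {a1.1} {a2.1} {a2.2} {a3.1} {a3.2} {a4.1} {a4.2}


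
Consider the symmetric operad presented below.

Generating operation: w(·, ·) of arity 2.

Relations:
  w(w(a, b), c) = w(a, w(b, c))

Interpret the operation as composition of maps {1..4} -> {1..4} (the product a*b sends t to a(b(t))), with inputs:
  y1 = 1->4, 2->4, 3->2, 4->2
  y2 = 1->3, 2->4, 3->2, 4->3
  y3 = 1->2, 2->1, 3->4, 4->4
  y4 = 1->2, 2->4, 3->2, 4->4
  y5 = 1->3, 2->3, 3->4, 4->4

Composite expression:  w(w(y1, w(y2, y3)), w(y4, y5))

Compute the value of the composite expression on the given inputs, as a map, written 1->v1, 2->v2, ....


1->2, 2->2, 3->2, 4->2


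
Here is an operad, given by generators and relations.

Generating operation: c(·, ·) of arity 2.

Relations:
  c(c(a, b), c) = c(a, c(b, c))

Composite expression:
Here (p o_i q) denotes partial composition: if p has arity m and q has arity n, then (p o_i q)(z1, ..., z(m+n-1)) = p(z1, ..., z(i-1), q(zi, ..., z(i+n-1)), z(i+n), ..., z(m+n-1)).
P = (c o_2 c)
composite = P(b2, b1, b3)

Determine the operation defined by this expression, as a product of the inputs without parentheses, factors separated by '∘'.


b2 ∘ b1 ∘ b3

Under associativity of c, the answer is the b's in reading order.
c(b1, b3) spells out as b1 ∘ b3
c(b2, c(b1, b3)) spells out as b2 ∘ b1 ∘ b3


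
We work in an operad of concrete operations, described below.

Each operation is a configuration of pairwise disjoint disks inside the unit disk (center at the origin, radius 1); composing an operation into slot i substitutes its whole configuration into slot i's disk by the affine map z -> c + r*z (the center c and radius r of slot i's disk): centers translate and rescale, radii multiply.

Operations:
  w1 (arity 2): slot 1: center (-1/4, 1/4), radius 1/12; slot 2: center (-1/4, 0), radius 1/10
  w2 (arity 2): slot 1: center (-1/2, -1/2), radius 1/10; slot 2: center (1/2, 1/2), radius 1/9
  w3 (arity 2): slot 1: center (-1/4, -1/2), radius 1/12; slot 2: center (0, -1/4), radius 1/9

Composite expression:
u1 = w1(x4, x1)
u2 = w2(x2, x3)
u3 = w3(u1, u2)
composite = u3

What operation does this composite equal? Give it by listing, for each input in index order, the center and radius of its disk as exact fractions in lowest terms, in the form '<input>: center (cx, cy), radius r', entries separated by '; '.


x1: center (-13/48, -1/2), radius 1/120; x2: center (-1/18, -11/36), radius 1/90; x3: center (1/18, -7/36), radius 1/81; x4: center (-13/48, -23/48), radius 1/144

Follow each x-input down from w3: c' goes to c + r*c', radius to r*r'.
input x4: applying the 2 nested substitutions gives center (-13/48, -23/48), radius 1/144
input x1: applying the 2 nested substitutions gives center (-13/48, -1/2), radius 1/120
input x2: applying the 2 nested substitutions gives center (-1/18, -11/36), radius 1/90
input x3: applying the 2 nested substitutions gives center (1/18, -7/36), radius 1/81


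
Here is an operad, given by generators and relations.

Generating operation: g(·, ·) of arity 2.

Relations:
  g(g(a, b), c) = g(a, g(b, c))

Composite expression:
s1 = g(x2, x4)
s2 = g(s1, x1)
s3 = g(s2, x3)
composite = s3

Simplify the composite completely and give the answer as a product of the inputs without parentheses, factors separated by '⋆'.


Key point: g is associative — brackets drop, the x-order remains.
g(x2, x4) flattens to x2 ⋆ x4
g(g(x2, x4), x1) flattens to x2 ⋆ x4 ⋆ x1
g(g(g(x2, x4), x1), x3) flattens to x2 ⋆ x4 ⋆ x1 ⋆ x3

x2 ⋆ x4 ⋆ x1 ⋆ x3


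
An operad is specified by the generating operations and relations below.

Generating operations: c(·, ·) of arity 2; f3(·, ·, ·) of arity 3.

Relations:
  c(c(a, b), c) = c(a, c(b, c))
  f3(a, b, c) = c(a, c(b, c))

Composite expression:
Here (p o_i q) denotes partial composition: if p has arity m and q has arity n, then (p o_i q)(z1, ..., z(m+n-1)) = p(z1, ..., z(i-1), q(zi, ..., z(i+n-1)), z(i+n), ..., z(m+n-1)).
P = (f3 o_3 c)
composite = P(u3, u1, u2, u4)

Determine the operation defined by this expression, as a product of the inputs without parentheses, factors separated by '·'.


u3 · u1 · u2 · u4

Key point: f3 is associative — brackets drop, the u-order remains.
c(u2, u4) unparenthesizes to u2 · u4
f3(u3, u1, c(u2, u4)) unparenthesizes to u3 · u1 · u2 · u4


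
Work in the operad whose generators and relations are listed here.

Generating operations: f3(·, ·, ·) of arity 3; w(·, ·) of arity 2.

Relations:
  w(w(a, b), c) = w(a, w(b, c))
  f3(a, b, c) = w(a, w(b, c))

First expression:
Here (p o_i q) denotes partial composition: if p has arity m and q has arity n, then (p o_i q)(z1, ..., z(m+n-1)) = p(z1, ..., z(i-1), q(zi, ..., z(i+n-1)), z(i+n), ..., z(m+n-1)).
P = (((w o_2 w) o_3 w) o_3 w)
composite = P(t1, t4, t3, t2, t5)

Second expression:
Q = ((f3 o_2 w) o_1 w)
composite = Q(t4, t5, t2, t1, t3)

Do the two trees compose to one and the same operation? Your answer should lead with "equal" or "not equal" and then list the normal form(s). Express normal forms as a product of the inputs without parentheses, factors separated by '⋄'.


not equal; first: t1 ⋄ t4 ⋄ t3 ⋄ t2 ⋄ t5; second: t4 ⋄ t5 ⋄ t2 ⋄ t1 ⋄ t3

The first composite normalizes to t1 ⋄ t4 ⋄ t3 ⋄ t2 ⋄ t5
The second composite normalizes to t4 ⋄ t5 ⋄ t2 ⋄ t1 ⋄ t3
The forms do not match — not equal.
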